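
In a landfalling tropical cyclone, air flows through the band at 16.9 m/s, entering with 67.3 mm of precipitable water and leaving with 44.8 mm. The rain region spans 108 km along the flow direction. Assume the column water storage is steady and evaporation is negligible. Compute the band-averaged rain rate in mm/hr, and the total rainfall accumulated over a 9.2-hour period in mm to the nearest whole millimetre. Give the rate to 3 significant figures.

Column moisture flux per unit crosswind length is F = V × PW.
Inflow: F_in = 16.9 × 67.3 = 1137.37 mm·m/s
Outflow: F_out = 16.9 × 44.8 = 757.12 mm·m/s
Steady-state rate R = (F_in − F_out)/L = (1137.37 − 757.12) / 108000 m = 3.521e-03 mm/s.
R = 3.521e-03 × 3600 = 12.7 mm/hr.
Over 9.2 h: total = 12.7 × 9.2 = 116.84 ≈ 117 mm.

R ≈ 12.7 mm/hr; total ≈ 117 mm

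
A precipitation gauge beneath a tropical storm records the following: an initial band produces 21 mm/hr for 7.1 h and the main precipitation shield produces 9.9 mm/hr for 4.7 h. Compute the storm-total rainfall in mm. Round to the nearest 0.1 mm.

Total = Σ Rᵢ Δtᵢ = 21 × 7.1 + 9.9 × 4.7
      = 149.1 + 46.53 = 195.6 mm.

total ≈ 195.6 mm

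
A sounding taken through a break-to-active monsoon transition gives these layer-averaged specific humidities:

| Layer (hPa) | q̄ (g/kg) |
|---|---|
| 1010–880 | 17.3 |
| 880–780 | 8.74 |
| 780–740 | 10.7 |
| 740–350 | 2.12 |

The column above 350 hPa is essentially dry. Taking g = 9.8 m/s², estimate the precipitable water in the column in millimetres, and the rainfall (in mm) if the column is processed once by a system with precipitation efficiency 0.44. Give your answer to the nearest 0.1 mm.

Precipitable water is the column-integrated vapour mass per unit area: PW = (1/g) Σ q̄ Δp, with q in kg/kg and Δp in Pa (1 kg/m² of water = 1 mm).
Layer 1010–880 hPa: Δp = 130 hPa = 13000 Pa, q̄ = 0.0173 kg/kg → 0.0173 × 13000 / 9.8 = 22.95 mm
Layer 880–780 hPa: Δp = 100 hPa = 10000 Pa, q̄ = 0.00874 kg/kg → 0.00874 × 10000 / 9.8 = 8.92 mm
Layer 780–740 hPa: Δp = 40 hPa = 4000 Pa, q̄ = 0.0107 kg/kg → 0.0107 × 4000 / 9.8 = 4.37 mm
Layer 740–350 hPa: Δp = 390 hPa = 39000 Pa, q̄ = 0.00212 kg/kg → 0.00212 × 39000 / 9.8 = 8.44 mm
PW = 22.95 + 8.92 + 4.37 + 8.44 = 44.68 ≈ 44.7 mm.
Rainfall = ε × PW = 0.44 × 44.7 = 19.7 mm.

PW ≈ 44.7 mm; rainfall ≈ 19.7 mm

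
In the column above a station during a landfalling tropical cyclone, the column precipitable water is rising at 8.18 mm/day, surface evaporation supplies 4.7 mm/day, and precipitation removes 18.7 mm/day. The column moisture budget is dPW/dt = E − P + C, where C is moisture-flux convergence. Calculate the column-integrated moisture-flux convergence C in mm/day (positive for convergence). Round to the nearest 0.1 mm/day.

C ≈ 22.2 mm/day

dPW/dt = +8.18 mm/day.
C = dPW/dt − E + P = (+8.18) − 4.7 + 18.7 = 22.2 mm/day.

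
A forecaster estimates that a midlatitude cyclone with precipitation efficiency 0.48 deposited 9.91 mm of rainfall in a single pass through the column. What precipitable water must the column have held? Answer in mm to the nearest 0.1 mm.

PW = rainfall / ε = 9.91 / 0.48 = 20.6 mm.

PW ≈ 20.6 mm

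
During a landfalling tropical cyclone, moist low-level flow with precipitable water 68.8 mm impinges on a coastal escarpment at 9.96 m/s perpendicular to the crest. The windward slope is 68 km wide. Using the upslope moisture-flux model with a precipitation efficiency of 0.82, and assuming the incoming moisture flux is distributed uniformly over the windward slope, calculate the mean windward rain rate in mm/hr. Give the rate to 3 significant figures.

R ≈ 29.7 mm/hr

Incoming column moisture flux per unit ridge length: F = V × PW = 9.96 × 68.8 = 685.248 mm·m/s.
Spread over the 68 km slope with efficiency ε = 0.82: R = ε·F/W = 0.82 × 685.248 / 68000 m = 8.263e-03 mm/s.
R = 8.263e-03 × 3600 = 29.7 mm/hr.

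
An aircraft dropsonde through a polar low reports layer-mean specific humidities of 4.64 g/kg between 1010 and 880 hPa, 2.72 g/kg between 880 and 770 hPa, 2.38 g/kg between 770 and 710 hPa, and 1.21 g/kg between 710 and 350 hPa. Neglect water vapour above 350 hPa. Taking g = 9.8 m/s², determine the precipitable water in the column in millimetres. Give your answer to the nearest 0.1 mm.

Precipitable water is the column-integrated vapour mass per unit area: PW = (1/g) Σ q̄ Δp, with q in kg/kg and Δp in Pa (1 kg/m² of water = 1 mm).
Layer 1010–880 hPa: Δp = 130 hPa = 13000 Pa, q̄ = 0.00464 kg/kg → 0.00464 × 13000 / 9.8 = 6.16 mm
Layer 880–770 hPa: Δp = 110 hPa = 11000 Pa, q̄ = 0.00272 kg/kg → 0.00272 × 11000 / 9.8 = 3.05 mm
Layer 770–710 hPa: Δp = 60 hPa = 6000 Pa, q̄ = 0.00238 kg/kg → 0.00238 × 6000 / 9.8 = 1.46 mm
Layer 710–350 hPa: Δp = 360 hPa = 36000 Pa, q̄ = 0.00121 kg/kg → 0.00121 × 36000 / 9.8 = 4.44 mm
PW = 6.16 + 3.05 + 1.46 + 4.44 = 15.11 ≈ 15.1 mm.

PW ≈ 15.1 mm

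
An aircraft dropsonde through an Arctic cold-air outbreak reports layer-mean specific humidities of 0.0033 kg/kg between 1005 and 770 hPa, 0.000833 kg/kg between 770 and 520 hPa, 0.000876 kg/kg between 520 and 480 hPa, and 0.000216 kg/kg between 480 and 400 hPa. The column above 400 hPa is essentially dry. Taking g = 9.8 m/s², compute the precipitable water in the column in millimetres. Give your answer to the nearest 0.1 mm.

Precipitable water is the column-integrated vapour mass per unit area: PW = (1/g) Σ q̄ Δp, with q in kg/kg and Δp in Pa (1 kg/m² of water = 1 mm).
Layer 1005–770 hPa: Δp = 235 hPa = 23500 Pa, q̄ = 0.0033 kg/kg → 0.0033 × 23500 / 9.8 = 7.91 mm
Layer 770–520 hPa: Δp = 250 hPa = 25000 Pa, q̄ = 0.000833 kg/kg → 0.000833 × 25000 / 9.8 = 2.12 mm
Layer 520–480 hPa: Δp = 40 hPa = 4000 Pa, q̄ = 0.000876 kg/kg → 0.000876 × 4000 / 9.8 = 0.36 mm
Layer 480–400 hPa: Δp = 80 hPa = 8000 Pa, q̄ = 0.000216 kg/kg → 0.000216 × 8000 / 9.8 = 0.18 mm
PW = 7.91 + 2.12 + 0.36 + 0.18 = 10.57 ≈ 10.6 mm.

PW ≈ 10.6 mm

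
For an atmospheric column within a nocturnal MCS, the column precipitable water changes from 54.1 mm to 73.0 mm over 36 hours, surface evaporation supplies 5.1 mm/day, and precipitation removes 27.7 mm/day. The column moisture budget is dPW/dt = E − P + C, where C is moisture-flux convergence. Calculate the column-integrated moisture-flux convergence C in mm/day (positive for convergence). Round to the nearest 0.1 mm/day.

C ≈ 35.2 mm/day

dPW/dt = (73.0 − 54.1) mm / (36/24 day) = +12.600 mm/day.
C = dPW/dt − E + P = (+12.600) − 5.1 + 27.7 = 35.2 mm/day.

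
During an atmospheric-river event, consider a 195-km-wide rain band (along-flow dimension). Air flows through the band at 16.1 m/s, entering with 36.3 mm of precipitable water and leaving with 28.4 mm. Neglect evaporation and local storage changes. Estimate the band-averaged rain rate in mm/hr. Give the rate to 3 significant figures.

R ≈ 2.35 mm/hr

Column moisture flux per unit crosswind length is F = V × PW.
Inflow: F_in = 16.1 × 36.3 = 584.43 mm·m/s
Outflow: F_out = 16.1 × 28.4 = 457.24 mm·m/s
Steady-state rate R = (F_in − F_out)/L = (584.43 − 457.24) / 195000 m = 6.523e-04 mm/s.
R = 6.523e-04 × 3600 = 2.35 mm/hr.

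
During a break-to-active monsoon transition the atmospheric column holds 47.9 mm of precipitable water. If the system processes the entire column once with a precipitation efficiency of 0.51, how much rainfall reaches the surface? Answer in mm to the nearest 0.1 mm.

rainfall ≈ 24.4 mm

Rainfall = ε × PW = 0.51 × 47.9 = 24.4 mm.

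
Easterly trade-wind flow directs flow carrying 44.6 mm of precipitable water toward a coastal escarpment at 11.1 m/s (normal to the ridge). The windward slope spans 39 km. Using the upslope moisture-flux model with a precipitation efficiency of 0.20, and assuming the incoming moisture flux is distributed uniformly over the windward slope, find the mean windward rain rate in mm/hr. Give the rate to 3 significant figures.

Incoming column moisture flux per unit ridge length: F = V × PW = 11.1 × 44.6 = 495.06 mm·m/s.
Spread over the 39 km slope with efficiency ε = 0.20: R = ε·F/W = 0.20 × 495.06 / 39000 m = 2.539e-03 mm/s.
R = 2.539e-03 × 3600 = 9.14 mm/hr.

R ≈ 9.14 mm/hr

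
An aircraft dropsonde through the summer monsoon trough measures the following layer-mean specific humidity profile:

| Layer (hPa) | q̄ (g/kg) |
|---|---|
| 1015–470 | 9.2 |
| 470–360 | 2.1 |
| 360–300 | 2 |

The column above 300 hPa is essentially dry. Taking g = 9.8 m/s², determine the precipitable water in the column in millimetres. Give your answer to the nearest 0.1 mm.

PW ≈ 54.7 mm

Precipitable water is the column-integrated vapour mass per unit area: PW = (1/g) Σ q̄ Δp, with q in kg/kg and Δp in Pa (1 kg/m² of water = 1 mm).
Layer 1015–470 hPa: Δp = 545 hPa = 54500 Pa, q̄ = 0.0092 kg/kg → 0.0092 × 54500 / 9.8 = 51.16 mm
Layer 470–360 hPa: Δp = 110 hPa = 11000 Pa, q̄ = 0.0021 kg/kg → 0.0021 × 11000 / 9.8 = 2.36 mm
Layer 360–300 hPa: Δp = 60 hPa = 6000 Pa, q̄ = 0.002 kg/kg → 0.002 × 6000 / 9.8 = 1.22 mm
PW = 51.16 + 2.36 + 1.22 = 54.74 ≈ 54.7 mm.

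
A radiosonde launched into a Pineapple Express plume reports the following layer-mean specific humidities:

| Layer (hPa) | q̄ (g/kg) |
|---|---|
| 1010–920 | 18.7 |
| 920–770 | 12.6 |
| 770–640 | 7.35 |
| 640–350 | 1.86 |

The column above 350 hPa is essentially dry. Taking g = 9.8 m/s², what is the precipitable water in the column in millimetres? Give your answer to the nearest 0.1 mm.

Precipitable water is the column-integrated vapour mass per unit area: PW = (1/g) Σ q̄ Δp, with q in kg/kg and Δp in Pa (1 kg/m² of water = 1 mm).
Layer 1010–920 hPa: Δp = 90 hPa = 9000 Pa, q̄ = 0.0187 kg/kg → 0.0187 × 9000 / 9.8 = 17.17 mm
Layer 920–770 hPa: Δp = 150 hPa = 15000 Pa, q̄ = 0.0126 kg/kg → 0.0126 × 15000 / 9.8 = 19.29 mm
Layer 770–640 hPa: Δp = 130 hPa = 13000 Pa, q̄ = 0.00735 kg/kg → 0.00735 × 13000 / 9.8 = 9.75 mm
Layer 640–350 hPa: Δp = 290 hPa = 29000 Pa, q̄ = 0.00186 kg/kg → 0.00186 × 29000 / 9.8 = 5.50 mm
PW = 17.17 + 19.29 + 9.75 + 5.50 = 51.71 ≈ 51.7 mm.

PW ≈ 51.7 mm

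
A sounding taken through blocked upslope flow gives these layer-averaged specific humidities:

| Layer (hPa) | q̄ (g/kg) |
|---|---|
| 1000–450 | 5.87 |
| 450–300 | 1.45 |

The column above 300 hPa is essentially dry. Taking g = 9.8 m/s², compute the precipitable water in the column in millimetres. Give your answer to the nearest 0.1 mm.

Precipitable water is the column-integrated vapour mass per unit area: PW = (1/g) Σ q̄ Δp, with q in kg/kg and Δp in Pa (1 kg/m² of water = 1 mm).
Layer 1000–450 hPa: Δp = 550 hPa = 55000 Pa, q̄ = 0.00587 kg/kg → 0.00587 × 55000 / 9.8 = 32.94 mm
Layer 450–300 hPa: Δp = 150 hPa = 15000 Pa, q̄ = 0.00145 kg/kg → 0.00145 × 15000 / 9.8 = 2.22 mm
PW = 32.94 + 2.22 = 35.16 ≈ 35.2 mm.

PW ≈ 35.2 mm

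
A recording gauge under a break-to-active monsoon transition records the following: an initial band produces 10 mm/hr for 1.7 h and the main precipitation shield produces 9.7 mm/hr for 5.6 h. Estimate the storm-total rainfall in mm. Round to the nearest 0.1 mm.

Total = Σ Rᵢ Δtᵢ = 10 × 1.7 + 9.7 × 5.6
      = 17 + 54.32 = 71.3 mm.

total ≈ 71.3 mm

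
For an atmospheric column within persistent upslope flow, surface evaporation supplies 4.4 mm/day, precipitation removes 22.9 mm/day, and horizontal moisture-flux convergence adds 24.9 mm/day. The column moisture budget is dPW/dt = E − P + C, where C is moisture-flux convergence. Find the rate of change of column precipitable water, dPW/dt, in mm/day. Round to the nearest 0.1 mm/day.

dPW/dt = E − P + C = 4.4 − 22.9 + (24.9) = 6.4 mm/day.

dPW/dt ≈ 6.4 mm/day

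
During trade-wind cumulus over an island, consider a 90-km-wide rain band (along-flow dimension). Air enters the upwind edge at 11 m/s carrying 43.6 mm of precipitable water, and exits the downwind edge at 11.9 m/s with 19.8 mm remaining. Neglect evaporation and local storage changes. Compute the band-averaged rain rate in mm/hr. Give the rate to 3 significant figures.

Column moisture flux per unit crosswind length is F = V × PW.
Inflow: F_in = 11 × 43.6 = 479.6 mm·m/s
Outflow: F_out = 11.9 × 19.8 = 235.62 mm·m/s
Steady-state rate R = (F_in − F_out)/L = (479.6 − 235.62) / 90000 m = 2.711e-03 mm/s.
R = 2.711e-03 × 3600 = 9.76 mm/hr.

R ≈ 9.76 mm/hr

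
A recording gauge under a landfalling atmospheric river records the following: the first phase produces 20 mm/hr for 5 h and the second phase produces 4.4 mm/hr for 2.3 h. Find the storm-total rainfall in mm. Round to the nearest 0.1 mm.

total ≈ 110.1 mm

Total = Σ Rᵢ Δtᵢ = 20 × 5 + 4.4 × 2.3
      = 100 + 10.12 = 110.1 mm.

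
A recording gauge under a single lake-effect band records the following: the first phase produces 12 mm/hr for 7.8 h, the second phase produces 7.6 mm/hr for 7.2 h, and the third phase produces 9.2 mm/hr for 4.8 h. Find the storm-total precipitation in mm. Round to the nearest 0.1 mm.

Total = Σ Rᵢ Δtᵢ = 12 × 7.8 + 7.6 × 7.2 + 9.2 × 4.8
      = 93.6 + 54.72 + 44.16 = 192.5 mm.

total ≈ 192.5 mm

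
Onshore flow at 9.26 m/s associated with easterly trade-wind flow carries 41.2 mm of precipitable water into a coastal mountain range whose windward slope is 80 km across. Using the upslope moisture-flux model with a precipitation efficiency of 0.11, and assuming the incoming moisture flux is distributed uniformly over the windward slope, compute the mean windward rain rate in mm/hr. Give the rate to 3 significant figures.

Incoming column moisture flux per unit ridge length: F = V × PW = 9.26 × 41.2 = 381.512 mm·m/s.
Spread over the 80 km slope with efficiency ε = 0.11: R = ε·F/W = 0.11 × 381.512 / 80000 m = 5.246e-04 mm/s.
R = 5.246e-04 × 3600 = 1.89 mm/hr.

R ≈ 1.89 mm/hr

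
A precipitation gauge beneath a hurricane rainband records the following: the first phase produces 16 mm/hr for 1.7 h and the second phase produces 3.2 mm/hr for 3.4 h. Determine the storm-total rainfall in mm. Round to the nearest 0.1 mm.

Total = Σ Rᵢ Δtᵢ = 16 × 1.7 + 3.2 × 3.4
      = 27.2 + 10.88 = 38.1 mm.

total ≈ 38.1 mm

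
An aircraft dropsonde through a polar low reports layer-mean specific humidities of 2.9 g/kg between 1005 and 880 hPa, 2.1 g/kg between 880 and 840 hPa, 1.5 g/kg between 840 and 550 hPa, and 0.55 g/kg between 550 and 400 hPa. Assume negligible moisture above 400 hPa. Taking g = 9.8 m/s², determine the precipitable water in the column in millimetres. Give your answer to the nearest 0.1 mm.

Precipitable water is the column-integrated vapour mass per unit area: PW = (1/g) Σ q̄ Δp, with q in kg/kg and Δp in Pa (1 kg/m² of water = 1 mm).
Layer 1005–880 hPa: Δp = 125 hPa = 12500 Pa, q̄ = 0.0029 kg/kg → 0.0029 × 12500 / 9.8 = 3.70 mm
Layer 880–840 hPa: Δp = 40 hPa = 4000 Pa, q̄ = 0.0021 kg/kg → 0.0021 × 4000 / 9.8 = 0.86 mm
Layer 840–550 hPa: Δp = 290 hPa = 29000 Pa, q̄ = 0.0015 kg/kg → 0.0015 × 29000 / 9.8 = 4.44 mm
Layer 550–400 hPa: Δp = 150 hPa = 15000 Pa, q̄ = 0.00055 kg/kg → 0.00055 × 15000 / 9.8 = 0.84 mm
PW = 3.70 + 0.86 + 4.44 + 0.84 = 9.84 ≈ 9.8 mm.

PW ≈ 9.8 mm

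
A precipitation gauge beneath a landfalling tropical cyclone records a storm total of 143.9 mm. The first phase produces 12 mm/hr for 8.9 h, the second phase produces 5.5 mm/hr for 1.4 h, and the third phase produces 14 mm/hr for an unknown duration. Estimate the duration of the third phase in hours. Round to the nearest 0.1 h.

Known phases: 12 × 8.9 + 5.5 × 1.4 = 106.8 + 7.7 = 114.5 mm.
Remaining depth = 143.9 − 114.5 = 29.4 mm.
Duration = 29.4 / 14 = 2.1 h.

duration ≈ 2.1 h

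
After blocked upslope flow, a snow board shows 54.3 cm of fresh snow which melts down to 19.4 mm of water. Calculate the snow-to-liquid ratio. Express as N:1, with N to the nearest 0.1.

Ratio = snow depth / SWE = 543 mm / 19.4 mm = 28.0, i.e. 28.0:1.

ratio ≈ 28.0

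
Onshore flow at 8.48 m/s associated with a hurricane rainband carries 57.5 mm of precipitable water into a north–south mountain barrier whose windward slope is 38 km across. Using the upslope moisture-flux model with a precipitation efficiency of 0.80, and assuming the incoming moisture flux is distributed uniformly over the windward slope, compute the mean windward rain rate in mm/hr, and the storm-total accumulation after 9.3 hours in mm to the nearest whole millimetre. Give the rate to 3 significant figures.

R ≈ 37.0 mm/hr; total ≈ 344 mm

Incoming column moisture flux per unit ridge length: F = V × PW = 8.48 × 57.5 = 487.6 mm·m/s.
Spread over the 38 km slope with efficiency ε = 0.80: R = ε·F/W = 0.80 × 487.6 / 38000 m = 1.027e-02 mm/s.
R = 1.027e-02 × 3600 = 37.0 mm/hr.
Over 9.3 h: total = 37.0 × 9.3 = 344.1 ≈ 344 mm.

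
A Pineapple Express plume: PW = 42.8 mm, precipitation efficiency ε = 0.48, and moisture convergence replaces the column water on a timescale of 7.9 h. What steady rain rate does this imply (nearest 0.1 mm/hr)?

R ≈ 2.6 mm/hr

Each overturning extracts ε × PW = 0.48 × 42.8 = 20.544 mm.
Rate = ε·PW / τ = 20.544 / 7.9 h = 2.6 mm/hr.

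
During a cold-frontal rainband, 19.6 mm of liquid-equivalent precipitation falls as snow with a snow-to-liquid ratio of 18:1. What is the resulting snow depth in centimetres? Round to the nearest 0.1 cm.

snow depth ≈ 35.3 cm

Snow depth = liquid × ratio = 19.6 mm × 18 = 352.8 mm = 35.3 cm.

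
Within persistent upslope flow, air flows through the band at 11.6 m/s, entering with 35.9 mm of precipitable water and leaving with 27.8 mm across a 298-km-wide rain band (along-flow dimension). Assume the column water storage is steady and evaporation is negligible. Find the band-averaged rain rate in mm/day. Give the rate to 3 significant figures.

Column moisture flux per unit crosswind length is F = V × PW.
Inflow: F_in = 11.6 × 35.9 = 416.44 mm·m/s
Outflow: F_out = 11.6 × 27.8 = 322.48 mm·m/s
Steady-state rate R = (F_in − F_out)/L = (416.44 − 322.48) / 298000 m = 3.153e-04 mm/s.
R = 3.153e-04 × 3600 × 24 = 27.2 mm/day.

R ≈ 27.2 mm/day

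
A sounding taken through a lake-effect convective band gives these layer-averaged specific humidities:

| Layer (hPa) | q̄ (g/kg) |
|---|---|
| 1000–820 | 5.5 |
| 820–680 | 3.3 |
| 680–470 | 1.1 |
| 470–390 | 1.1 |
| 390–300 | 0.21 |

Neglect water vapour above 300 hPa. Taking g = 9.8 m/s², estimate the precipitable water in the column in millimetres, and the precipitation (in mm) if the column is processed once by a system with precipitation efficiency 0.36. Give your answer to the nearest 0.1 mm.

PW ≈ 18.3 mm; precipitation ≈ 6.6 mm

Precipitable water is the column-integrated vapour mass per unit area: PW = (1/g) Σ q̄ Δp, with q in kg/kg and Δp in Pa (1 kg/m² of water = 1 mm).
Layer 1000–820 hPa: Δp = 180 hPa = 18000 Pa, q̄ = 0.0055 kg/kg → 0.0055 × 18000 / 9.8 = 10.10 mm
Layer 820–680 hPa: Δp = 140 hPa = 14000 Pa, q̄ = 0.0033 kg/kg → 0.0033 × 14000 / 9.8 = 4.71 mm
Layer 680–470 hPa: Δp = 210 hPa = 21000 Pa, q̄ = 0.0011 kg/kg → 0.0011 × 21000 / 9.8 = 2.36 mm
Layer 470–390 hPa: Δp = 80 hPa = 8000 Pa, q̄ = 0.0011 kg/kg → 0.0011 × 8000 / 9.8 = 0.90 mm
Layer 390–300 hPa: Δp = 90 hPa = 9000 Pa, q̄ = 0.00021 kg/kg → 0.00021 × 9000 / 9.8 = 0.19 mm
PW = 10.10 + 4.71 + 2.36 + 0.90 + 0.19 = 18.26 ≈ 18.3 mm.
Precipitation = ε × PW = 0.36 × 18.3 = 6.6 mm.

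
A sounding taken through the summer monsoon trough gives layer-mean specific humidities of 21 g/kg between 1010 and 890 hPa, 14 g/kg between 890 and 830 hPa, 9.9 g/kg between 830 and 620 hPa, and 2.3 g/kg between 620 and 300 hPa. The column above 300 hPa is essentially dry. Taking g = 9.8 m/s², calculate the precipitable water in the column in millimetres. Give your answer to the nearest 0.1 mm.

PW ≈ 63.0 mm

Precipitable water is the column-integrated vapour mass per unit area: PW = (1/g) Σ q̄ Δp, with q in kg/kg and Δp in Pa (1 kg/m² of water = 1 mm).
Layer 1010–890 hPa: Δp = 120 hPa = 12000 Pa, q̄ = 0.021 kg/kg → 0.021 × 12000 / 9.8 = 25.71 mm
Layer 890–830 hPa: Δp = 60 hPa = 6000 Pa, q̄ = 0.014 kg/kg → 0.014 × 6000 / 9.8 = 8.57 mm
Layer 830–620 hPa: Δp = 210 hPa = 21000 Pa, q̄ = 0.0099 kg/kg → 0.0099 × 21000 / 9.8 = 21.21 mm
Layer 620–300 hPa: Δp = 320 hPa = 32000 Pa, q̄ = 0.0023 kg/kg → 0.0023 × 32000 / 9.8 = 7.51 mm
PW = 25.71 + 8.57 + 21.21 + 7.51 = 63.00 ≈ 63.0 mm.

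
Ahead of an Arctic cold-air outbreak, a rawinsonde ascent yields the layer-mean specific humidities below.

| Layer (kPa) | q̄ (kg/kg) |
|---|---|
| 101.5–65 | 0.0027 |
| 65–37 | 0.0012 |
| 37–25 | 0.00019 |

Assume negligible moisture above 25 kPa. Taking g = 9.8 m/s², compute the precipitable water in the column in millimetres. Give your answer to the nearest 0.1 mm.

PW ≈ 13.7 mm

Precipitable water is the column-integrated vapour mass per unit area: PW = (1/g) Σ q̄ Δp, with q in kg/kg and Δp in Pa (1 kg/m² of water = 1 mm).
Layer 101.5–65 kPa: Δp = 365 hPa = 36500 Pa, q̄ = 0.0027 kg/kg → 0.0027 × 36500 / 9.8 = 10.06 mm
Layer 65–37 kPa: Δp = 280 hPa = 28000 Pa, q̄ = 0.0012 kg/kg → 0.0012 × 28000 / 9.8 = 3.43 mm
Layer 37–25 kPa: Δp = 120 hPa = 12000 Pa, q̄ = 0.00019 kg/kg → 0.00019 × 12000 / 9.8 = 0.23 mm
PW = 10.06 + 3.43 + 0.23 = 13.72 ≈ 13.7 mm.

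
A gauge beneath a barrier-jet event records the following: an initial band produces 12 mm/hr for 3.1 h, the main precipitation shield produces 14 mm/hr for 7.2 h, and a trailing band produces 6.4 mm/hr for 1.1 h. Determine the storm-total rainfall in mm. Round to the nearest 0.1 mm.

Total = Σ Rᵢ Δtᵢ = 12 × 3.1 + 14 × 7.2 + 6.4 × 1.1
      = 37.2 + 100.8 + 7.04 = 145.0 mm.

total ≈ 145.0 mm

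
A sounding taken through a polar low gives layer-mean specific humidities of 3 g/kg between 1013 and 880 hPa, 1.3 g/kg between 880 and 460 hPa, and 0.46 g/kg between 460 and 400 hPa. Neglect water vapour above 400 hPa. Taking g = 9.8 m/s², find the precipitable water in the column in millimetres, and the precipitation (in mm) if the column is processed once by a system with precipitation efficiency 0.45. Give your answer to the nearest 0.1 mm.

Precipitable water is the column-integrated vapour mass per unit area: PW = (1/g) Σ q̄ Δp, with q in kg/kg and Δp in Pa (1 kg/m² of water = 1 mm).
Layer 1013–880 hPa: Δp = 133 hPa = 13300 Pa, q̄ = 0.003 kg/kg → 0.003 × 13300 / 9.8 = 4.07 mm
Layer 880–460 hPa: Δp = 420 hPa = 42000 Pa, q̄ = 0.0013 kg/kg → 0.0013 × 42000 / 9.8 = 5.57 mm
Layer 460–400 hPa: Δp = 60 hPa = 6000 Pa, q̄ = 0.00046 kg/kg → 0.00046 × 6000 / 9.8 = 0.28 mm
PW = 4.07 + 5.57 + 0.28 = 9.92 ≈ 9.9 mm.
Precipitation = ε × PW = 0.45 × 9.9 = 4.5 mm.

PW ≈ 9.9 mm; precipitation ≈ 4.5 mm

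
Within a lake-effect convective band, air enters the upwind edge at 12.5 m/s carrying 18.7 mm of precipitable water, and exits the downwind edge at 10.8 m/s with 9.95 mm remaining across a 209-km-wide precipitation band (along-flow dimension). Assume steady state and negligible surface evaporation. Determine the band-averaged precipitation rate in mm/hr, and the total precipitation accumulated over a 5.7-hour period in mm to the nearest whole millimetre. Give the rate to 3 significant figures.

R ≈ 2.18 mm/hr; total ≈ 12 mm

Column moisture flux per unit crosswind length is F = V × PW.
Inflow: F_in = 12.5 × 18.7 = 233.75 mm·m/s
Outflow: F_out = 10.8 × 9.95 = 107.46 mm·m/s
Steady-state rate R = (F_in − F_out)/L = (233.75 − 107.46) / 209000 m = 6.043e-04 mm/s.
R = 6.043e-04 × 3600 = 2.18 mm/hr.
Over 5.7 h: total = 2.18 × 5.7 = 12.426 ≈ 12 mm.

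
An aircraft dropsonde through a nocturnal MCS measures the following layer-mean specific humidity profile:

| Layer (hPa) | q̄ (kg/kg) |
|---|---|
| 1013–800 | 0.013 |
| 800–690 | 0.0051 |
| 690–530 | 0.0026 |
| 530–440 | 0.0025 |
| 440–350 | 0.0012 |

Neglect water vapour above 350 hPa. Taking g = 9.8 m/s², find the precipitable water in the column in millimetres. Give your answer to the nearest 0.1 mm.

PW ≈ 41.6 mm

Precipitable water is the column-integrated vapour mass per unit area: PW = (1/g) Σ q̄ Δp, with q in kg/kg and Δp in Pa (1 kg/m² of water = 1 mm).
Layer 1013–800 hPa: Δp = 213 hPa = 21300 Pa, q̄ = 0.013 kg/kg → 0.013 × 21300 / 9.8 = 28.26 mm
Layer 800–690 hPa: Δp = 110 hPa = 11000 Pa, q̄ = 0.0051 kg/kg → 0.0051 × 11000 / 9.8 = 5.72 mm
Layer 690–530 hPa: Δp = 160 hPa = 16000 Pa, q̄ = 0.0026 kg/kg → 0.0026 × 16000 / 9.8 = 4.24 mm
Layer 530–440 hPa: Δp = 90 hPa = 9000 Pa, q̄ = 0.0025 kg/kg → 0.0025 × 9000 / 9.8 = 2.30 mm
Layer 440–350 hPa: Δp = 90 hPa = 9000 Pa, q̄ = 0.0012 kg/kg → 0.0012 × 9000 / 9.8 = 1.10 mm
PW = 28.26 + 5.72 + 4.24 + 2.30 + 1.10 = 41.62 ≈ 41.6 mm.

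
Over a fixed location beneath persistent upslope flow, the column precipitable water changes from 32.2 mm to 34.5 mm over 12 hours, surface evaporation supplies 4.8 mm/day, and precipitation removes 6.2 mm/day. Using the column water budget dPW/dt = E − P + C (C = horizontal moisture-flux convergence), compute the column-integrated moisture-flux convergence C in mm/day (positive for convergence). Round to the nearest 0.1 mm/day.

dPW/dt = (34.5 − 32.2) mm / (12/24 day) = +4.600 mm/day.
C = dPW/dt − E + P = (+4.600) − 4.8 + 6.2 = 6.0 mm/day.

C ≈ 6.0 mm/day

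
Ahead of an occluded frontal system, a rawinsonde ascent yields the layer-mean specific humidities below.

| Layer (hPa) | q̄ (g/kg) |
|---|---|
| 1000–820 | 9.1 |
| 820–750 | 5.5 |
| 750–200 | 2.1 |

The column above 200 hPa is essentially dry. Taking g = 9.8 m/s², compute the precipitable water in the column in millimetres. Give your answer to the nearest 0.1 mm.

PW ≈ 32.4 mm

Precipitable water is the column-integrated vapour mass per unit area: PW = (1/g) Σ q̄ Δp, with q in kg/kg and Δp in Pa (1 kg/m² of water = 1 mm).
Layer 1000–820 hPa: Δp = 180 hPa = 18000 Pa, q̄ = 0.0091 kg/kg → 0.0091 × 18000 / 9.8 = 16.71 mm
Layer 820–750 hPa: Δp = 70 hPa = 7000 Pa, q̄ = 0.0055 kg/kg → 0.0055 × 7000 / 9.8 = 3.93 mm
Layer 750–200 hPa: Δp = 550 hPa = 55000 Pa, q̄ = 0.0021 kg/kg → 0.0021 × 55000 / 9.8 = 11.79 mm
PW = 16.71 + 3.93 + 11.79 = 32.43 ≈ 32.4 mm.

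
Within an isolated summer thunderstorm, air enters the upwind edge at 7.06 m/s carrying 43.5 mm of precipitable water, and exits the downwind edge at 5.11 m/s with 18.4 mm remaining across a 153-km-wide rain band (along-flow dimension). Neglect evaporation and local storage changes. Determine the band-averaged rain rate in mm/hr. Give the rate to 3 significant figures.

Column moisture flux per unit crosswind length is F = V × PW.
Inflow: F_in = 7.06 × 43.5 = 307.11 mm·m/s
Outflow: F_out = 5.11 × 18.4 = 94.024 mm·m/s
Steady-state rate R = (F_in − F_out)/L = (307.11 − 94.024) / 153000 m = 1.393e-03 mm/s.
R = 1.393e-03 × 3600 = 5.01 mm/hr.

R ≈ 5.01 mm/hr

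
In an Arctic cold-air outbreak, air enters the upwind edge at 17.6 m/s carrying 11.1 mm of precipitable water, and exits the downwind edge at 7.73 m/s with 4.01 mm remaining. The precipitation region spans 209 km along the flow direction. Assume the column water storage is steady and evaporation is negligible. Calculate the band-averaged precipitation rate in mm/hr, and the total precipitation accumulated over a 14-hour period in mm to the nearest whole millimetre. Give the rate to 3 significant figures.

R ≈ 2.83 mm/hr; total ≈ 40 mm

Column moisture flux per unit crosswind length is F = V × PW.
Inflow: F_in = 17.6 × 11.1 = 195.36 mm·m/s
Outflow: F_out = 7.73 × 4.01 = 30.9973 mm·m/s
Steady-state rate R = (F_in − F_out)/L = (195.36 − 30.9973) / 209000 m = 7.864e-04 mm/s.
R = 7.864e-04 × 3600 = 2.83 mm/hr.
Over 14 h: total = 2.83 × 14 = 39.62 ≈ 40 mm.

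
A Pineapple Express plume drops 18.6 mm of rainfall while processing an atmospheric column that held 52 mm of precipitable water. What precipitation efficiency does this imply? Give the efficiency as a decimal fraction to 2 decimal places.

ε = rainfall / PW = 18.6 / 52 = 0.36.

ε ≈ 0.36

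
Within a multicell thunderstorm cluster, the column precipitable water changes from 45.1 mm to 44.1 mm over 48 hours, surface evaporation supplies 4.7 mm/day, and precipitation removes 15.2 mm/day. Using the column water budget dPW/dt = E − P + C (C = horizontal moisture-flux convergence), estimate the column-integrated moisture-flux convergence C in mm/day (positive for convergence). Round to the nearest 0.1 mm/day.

C ≈ 10.0 mm/day

dPW/dt = (44.1 − 45.1) mm / (48/24 day) = -0.500 mm/day.
C = dPW/dt − E + P = (-0.500) − 4.7 + 15.2 = 10.0 mm/day.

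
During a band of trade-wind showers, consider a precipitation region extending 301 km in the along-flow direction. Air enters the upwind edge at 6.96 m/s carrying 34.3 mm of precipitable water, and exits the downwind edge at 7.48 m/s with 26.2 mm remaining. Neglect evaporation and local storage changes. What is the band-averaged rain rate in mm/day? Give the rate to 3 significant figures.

Column moisture flux per unit crosswind length is F = V × PW.
Inflow: F_in = 6.96 × 34.3 = 238.728 mm·m/s
Outflow: F_out = 7.48 × 26.2 = 195.976 mm·m/s
Steady-state rate R = (F_in − F_out)/L = (238.728 − 195.976) / 301000 m = 1.420e-04 mm/s.
R = 1.420e-04 × 3600 × 24 = 12.3 mm/day.

R ≈ 12.3 mm/day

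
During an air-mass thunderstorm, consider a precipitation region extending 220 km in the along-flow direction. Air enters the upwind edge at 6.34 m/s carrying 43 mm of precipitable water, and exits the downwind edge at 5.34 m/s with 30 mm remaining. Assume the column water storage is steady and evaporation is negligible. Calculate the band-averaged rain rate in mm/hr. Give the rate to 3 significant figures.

R ≈ 1.84 mm/hr

Column moisture flux per unit crosswind length is F = V × PW.
Inflow: F_in = 6.34 × 43 = 272.62 mm·m/s
Outflow: F_out = 5.34 × 30 = 160.2 mm·m/s
Steady-state rate R = (F_in − F_out)/L = (272.62 − 160.2) / 220000 m = 5.110e-04 mm/s.
R = 5.110e-04 × 3600 = 1.84 mm/hr.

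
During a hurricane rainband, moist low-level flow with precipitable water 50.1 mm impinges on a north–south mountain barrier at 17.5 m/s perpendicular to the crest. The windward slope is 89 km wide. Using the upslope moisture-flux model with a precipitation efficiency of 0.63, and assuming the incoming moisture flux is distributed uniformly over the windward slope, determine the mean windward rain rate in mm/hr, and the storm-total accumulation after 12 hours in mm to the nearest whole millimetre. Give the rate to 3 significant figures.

Incoming column moisture flux per unit ridge length: F = V × PW = 17.5 × 50.1 = 876.75 mm·m/s.
Spread over the 89 km slope with efficiency ε = 0.63: R = ε·F/W = 0.63 × 876.75 / 89000 m = 6.206e-03 mm/s.
R = 6.206e-03 × 3600 = 22.3 mm/hr.
Over 12 h: total = 22.3 × 12 = 267.6 ≈ 268 mm.

R ≈ 22.3 mm/hr; total ≈ 268 mm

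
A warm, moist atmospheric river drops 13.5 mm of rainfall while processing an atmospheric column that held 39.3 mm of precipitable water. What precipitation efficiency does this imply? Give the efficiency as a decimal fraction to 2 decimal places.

ε = rainfall / PW = 13.5 / 39.3 = 0.34.

ε ≈ 0.34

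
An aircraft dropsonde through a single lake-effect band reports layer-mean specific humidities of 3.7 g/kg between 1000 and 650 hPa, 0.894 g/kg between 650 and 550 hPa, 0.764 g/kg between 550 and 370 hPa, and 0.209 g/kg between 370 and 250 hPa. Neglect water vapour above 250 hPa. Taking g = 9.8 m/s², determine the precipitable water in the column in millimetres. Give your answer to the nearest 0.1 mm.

Precipitable water is the column-integrated vapour mass per unit area: PW = (1/g) Σ q̄ Δp, with q in kg/kg and Δp in Pa (1 kg/m² of water = 1 mm).
Layer 1000–650 hPa: Δp = 350 hPa = 35000 Pa, q̄ = 0.0037 kg/kg → 0.0037 × 35000 / 9.8 = 13.21 mm
Layer 650–550 hPa: Δp = 100 hPa = 10000 Pa, q̄ = 0.000894 kg/kg → 0.000894 × 10000 / 9.8 = 0.91 mm
Layer 550–370 hPa: Δp = 180 hPa = 18000 Pa, q̄ = 0.000764 kg/kg → 0.000764 × 18000 / 9.8 = 1.40 mm
Layer 370–250 hPa: Δp = 120 hPa = 12000 Pa, q̄ = 0.000209 kg/kg → 0.000209 × 12000 / 9.8 = 0.26 mm
PW = 13.21 + 0.91 + 1.40 + 0.26 = 15.78 ≈ 15.8 mm.

PW ≈ 15.8 mm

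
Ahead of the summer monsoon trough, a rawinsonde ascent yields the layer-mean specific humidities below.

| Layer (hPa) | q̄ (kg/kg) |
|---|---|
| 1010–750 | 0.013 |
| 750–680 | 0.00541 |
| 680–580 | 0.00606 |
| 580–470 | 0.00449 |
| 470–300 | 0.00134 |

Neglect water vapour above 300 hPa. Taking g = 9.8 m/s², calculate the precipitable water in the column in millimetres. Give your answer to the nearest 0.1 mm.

PW ≈ 51.9 mm

Precipitable water is the column-integrated vapour mass per unit area: PW = (1/g) Σ q̄ Δp, with q in kg/kg and Δp in Pa (1 kg/m² of water = 1 mm).
Layer 1010–750 hPa: Δp = 260 hPa = 26000 Pa, q̄ = 0.013 kg/kg → 0.013 × 26000 / 9.8 = 34.49 mm
Layer 750–680 hPa: Δp = 70 hPa = 7000 Pa, q̄ = 0.00541 kg/kg → 0.00541 × 7000 / 9.8 = 3.86 mm
Layer 680–580 hPa: Δp = 100 hPa = 10000 Pa, q̄ = 0.00606 kg/kg → 0.00606 × 10000 / 9.8 = 6.18 mm
Layer 580–470 hPa: Δp = 110 hPa = 11000 Pa, q̄ = 0.00449 kg/kg → 0.00449 × 11000 / 9.8 = 5.04 mm
Layer 470–300 hPa: Δp = 170 hPa = 17000 Pa, q̄ = 0.00134 kg/kg → 0.00134 × 17000 / 9.8 = 2.32 mm
PW = 34.49 + 3.86 + 6.18 + 5.04 + 2.32 = 51.89 ≈ 51.9 mm.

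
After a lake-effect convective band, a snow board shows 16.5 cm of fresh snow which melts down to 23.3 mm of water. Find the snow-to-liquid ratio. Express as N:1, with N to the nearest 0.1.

ratio ≈ 7.1

Ratio = snow depth / SWE = 165 mm / 23.3 mm = 7.1, i.e. 7.1:1.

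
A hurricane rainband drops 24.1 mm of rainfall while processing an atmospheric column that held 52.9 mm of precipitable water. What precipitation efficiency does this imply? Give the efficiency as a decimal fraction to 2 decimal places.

ε ≈ 0.46

ε = rainfall / PW = 24.1 / 52.9 = 0.46.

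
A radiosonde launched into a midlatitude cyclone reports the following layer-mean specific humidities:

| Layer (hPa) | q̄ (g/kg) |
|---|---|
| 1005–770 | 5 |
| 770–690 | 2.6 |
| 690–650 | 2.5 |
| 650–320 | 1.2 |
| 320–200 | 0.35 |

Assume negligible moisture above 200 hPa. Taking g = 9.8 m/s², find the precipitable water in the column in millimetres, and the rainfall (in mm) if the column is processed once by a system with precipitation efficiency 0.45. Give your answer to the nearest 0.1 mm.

Precipitable water is the column-integrated vapour mass per unit area: PW = (1/g) Σ q̄ Δp, with q in kg/kg and Δp in Pa (1 kg/m² of water = 1 mm).
Layer 1005–770 hPa: Δp = 235 hPa = 23500 Pa, q̄ = 0.005 kg/kg → 0.005 × 23500 / 9.8 = 11.99 mm
Layer 770–690 hPa: Δp = 80 hPa = 8000 Pa, q̄ = 0.0026 kg/kg → 0.0026 × 8000 / 9.8 = 2.12 mm
Layer 690–650 hPa: Δp = 40 hPa = 4000 Pa, q̄ = 0.0025 kg/kg → 0.0025 × 4000 / 9.8 = 1.02 mm
Layer 650–320 hPa: Δp = 330 hPa = 33000 Pa, q̄ = 0.0012 kg/kg → 0.0012 × 33000 / 9.8 = 4.04 mm
Layer 320–200 hPa: Δp = 120 hPa = 12000 Pa, q̄ = 0.00035 kg/kg → 0.00035 × 12000 / 9.8 = 0.43 mm
PW = 11.99 + 2.12 + 1.02 + 4.04 + 0.43 = 19.60 ≈ 19.6 mm.
Rainfall = ε × PW = 0.45 × 19.6 = 8.8 mm.

PW ≈ 19.6 mm; rainfall ≈ 8.8 mm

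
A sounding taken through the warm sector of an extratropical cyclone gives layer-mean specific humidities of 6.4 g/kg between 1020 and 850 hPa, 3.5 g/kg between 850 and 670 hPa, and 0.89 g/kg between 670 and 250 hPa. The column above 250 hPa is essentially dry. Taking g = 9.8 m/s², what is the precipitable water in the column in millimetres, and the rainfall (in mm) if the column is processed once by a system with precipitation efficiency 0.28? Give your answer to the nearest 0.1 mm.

Precipitable water is the column-integrated vapour mass per unit area: PW = (1/g) Σ q̄ Δp, with q in kg/kg and Δp in Pa (1 kg/m² of water = 1 mm).
Layer 1020–850 hPa: Δp = 170 hPa = 17000 Pa, q̄ = 0.0064 kg/kg → 0.0064 × 17000 / 9.8 = 11.10 mm
Layer 850–670 hPa: Δp = 180 hPa = 18000 Pa, q̄ = 0.0035 kg/kg → 0.0035 × 18000 / 9.8 = 6.43 mm
Layer 670–250 hPa: Δp = 420 hPa = 42000 Pa, q̄ = 0.00089 kg/kg → 0.00089 × 42000 / 9.8 = 3.81 mm
PW = 11.10 + 6.43 + 3.81 = 21.34 ≈ 21.3 mm.
Rainfall = ε × PW = 0.28 × 21.3 = 6.0 mm.

PW ≈ 21.3 mm; rainfall ≈ 6.0 mm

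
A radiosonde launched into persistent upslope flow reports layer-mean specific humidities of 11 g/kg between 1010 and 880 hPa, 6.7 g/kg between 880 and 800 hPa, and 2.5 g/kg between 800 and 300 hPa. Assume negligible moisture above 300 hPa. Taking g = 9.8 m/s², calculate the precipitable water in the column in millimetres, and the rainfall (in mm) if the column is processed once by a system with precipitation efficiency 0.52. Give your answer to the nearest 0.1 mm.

Precipitable water is the column-integrated vapour mass per unit area: PW = (1/g) Σ q̄ Δp, with q in kg/kg and Δp in Pa (1 kg/m² of water = 1 mm).
Layer 1010–880 hPa: Δp = 130 hPa = 13000 Pa, q̄ = 0.011 kg/kg → 0.011 × 13000 / 9.8 = 14.59 mm
Layer 880–800 hPa: Δp = 80 hPa = 8000 Pa, q̄ = 0.0067 kg/kg → 0.0067 × 8000 / 9.8 = 5.47 mm
Layer 800–300 hPa: Δp = 500 hPa = 50000 Pa, q̄ = 0.0025 kg/kg → 0.0025 × 50000 / 9.8 = 12.76 mm
PW = 14.59 + 5.47 + 12.76 = 32.82 ≈ 32.8 mm.
Rainfall = ε × PW = 0.52 × 32.8 = 17.1 mm.

PW ≈ 32.8 mm; rainfall ≈ 17.1 mm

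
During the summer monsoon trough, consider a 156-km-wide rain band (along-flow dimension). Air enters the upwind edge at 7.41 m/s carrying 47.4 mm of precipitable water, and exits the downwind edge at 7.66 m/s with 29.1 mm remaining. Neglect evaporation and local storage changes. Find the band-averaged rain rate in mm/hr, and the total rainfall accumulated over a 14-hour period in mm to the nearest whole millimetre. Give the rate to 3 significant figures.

Column moisture flux per unit crosswind length is F = V × PW.
Inflow: F_in = 7.41 × 47.4 = 351.234 mm·m/s
Outflow: F_out = 7.66 × 29.1 = 222.906 mm·m/s
Steady-state rate R = (F_in − F_out)/L = (351.234 − 222.906) / 156000 m = 8.226e-04 mm/s.
R = 8.226e-04 × 3600 = 2.96 mm/hr.
Over 14 h: total = 2.96 × 14 = 41.44 ≈ 41 mm.

R ≈ 2.96 mm/hr; total ≈ 41 mm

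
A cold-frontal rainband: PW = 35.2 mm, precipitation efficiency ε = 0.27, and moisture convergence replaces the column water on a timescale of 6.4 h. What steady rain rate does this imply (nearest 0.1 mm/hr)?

R ≈ 1.5 mm/hr

Each overturning extracts ε × PW = 0.27 × 35.2 = 9.504 mm.
Rate = ε·PW / τ = 9.504 / 6.4 h = 1.5 mm/hr.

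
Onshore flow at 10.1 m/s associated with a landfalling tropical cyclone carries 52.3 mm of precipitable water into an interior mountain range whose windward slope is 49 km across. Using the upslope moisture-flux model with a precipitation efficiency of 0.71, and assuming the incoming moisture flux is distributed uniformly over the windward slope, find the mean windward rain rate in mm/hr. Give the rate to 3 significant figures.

R ≈ 27.6 mm/hr

Incoming column moisture flux per unit ridge length: F = V × PW = 10.1 × 52.3 = 528.23 mm·m/s.
Spread over the 49 km slope with efficiency ε = 0.71: R = ε·F/W = 0.71 × 528.23 / 49000 m = 7.654e-03 mm/s.
R = 7.654e-03 × 3600 = 27.6 mm/hr.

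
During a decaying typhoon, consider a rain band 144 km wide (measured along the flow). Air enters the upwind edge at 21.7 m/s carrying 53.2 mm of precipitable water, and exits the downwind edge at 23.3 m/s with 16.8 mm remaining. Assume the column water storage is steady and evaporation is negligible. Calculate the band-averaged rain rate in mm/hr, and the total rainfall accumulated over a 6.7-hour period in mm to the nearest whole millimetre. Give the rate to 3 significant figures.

R ≈ 19.1 mm/hr; total ≈ 128 mm

Column moisture flux per unit crosswind length is F = V × PW.
Inflow: F_in = 21.7 × 53.2 = 1154.44 mm·m/s
Outflow: F_out = 23.3 × 16.8 = 391.44 mm·m/s
Steady-state rate R = (F_in − F_out)/L = (1154.44 − 391.44) / 144000 m = 5.299e-03 mm/s.
R = 5.299e-03 × 3600 = 19.1 mm/hr.
Over 6.7 h: total = 19.1 × 6.7 = 127.97 ≈ 128 mm.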